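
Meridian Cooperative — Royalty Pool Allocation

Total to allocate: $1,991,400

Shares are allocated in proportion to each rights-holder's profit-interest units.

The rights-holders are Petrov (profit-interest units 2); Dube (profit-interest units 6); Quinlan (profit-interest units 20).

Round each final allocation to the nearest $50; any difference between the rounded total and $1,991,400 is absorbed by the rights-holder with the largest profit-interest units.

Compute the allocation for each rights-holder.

Total profit-interest units = 28.
Pro-rata amounts: Petrov 2/28 × $1,991,400 = 142,242.86; Dube 6/28 × $1,991,400 = 426,728.57; Quinlan 20/28 × $1,991,400 = 1,422,428.57.
At nearest $50: Petrov $142,250; Dube $426,750; Quinlan $1,422,450. Sum = $1,991,450.
Difference $1,991,400 − $1,991,450 = −$50 applied to largest profit-interest units (Quinlan): Quinlan becomes $1,422,400.

Petrov: $142,250 | Dube: $426,750 | Quinlan: $1,422,400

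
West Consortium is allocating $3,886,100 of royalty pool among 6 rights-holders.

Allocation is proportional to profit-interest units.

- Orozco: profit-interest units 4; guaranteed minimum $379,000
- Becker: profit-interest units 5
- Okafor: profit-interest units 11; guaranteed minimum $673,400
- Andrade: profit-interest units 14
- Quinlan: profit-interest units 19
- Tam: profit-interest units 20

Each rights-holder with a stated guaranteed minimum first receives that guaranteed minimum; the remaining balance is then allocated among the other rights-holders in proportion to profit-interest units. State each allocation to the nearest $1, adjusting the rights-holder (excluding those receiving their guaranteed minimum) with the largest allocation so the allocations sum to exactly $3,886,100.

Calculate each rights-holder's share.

Minimums first: Orozco $379,000; Okafor $673,400. Remaining pool $2,833,700.
Remaining pool split over remaining profit-interest units 58: Becker 244,284.48 → $244,284; Andrade 683,996.55 → $683,997; Quinlan 928,281.03 → $928,281; Tam 977,137.93 → $977,138.

Orozco: $379,000 · Becker: $244,284 · Okafor: $673,400 · Andrade: $683,997 · Quinlan: $928,281 · Tam: $977,138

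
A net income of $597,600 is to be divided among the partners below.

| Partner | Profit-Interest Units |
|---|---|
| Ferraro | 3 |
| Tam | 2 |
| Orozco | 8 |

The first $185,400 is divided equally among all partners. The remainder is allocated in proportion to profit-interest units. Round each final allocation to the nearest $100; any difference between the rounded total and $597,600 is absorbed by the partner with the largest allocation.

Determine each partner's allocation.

Ferraro: $156,900 · Tam: $125,200 · Orozco: $315,500

First tranche $185,400 split equally: $61,800 each.
Remainder $412,200 by profit-interest units (total 13): Ferraro 95,123.08 → $95,100; Tam 63,415.38 → $63,400; Orozco 253,661.54 → $253,700.
Totals: Ferraro $61,800 + $95,100 = $156,900; Tam $61,800 + $63,400 = $125,200; Orozco $61,800 + $253,700 = $315,500.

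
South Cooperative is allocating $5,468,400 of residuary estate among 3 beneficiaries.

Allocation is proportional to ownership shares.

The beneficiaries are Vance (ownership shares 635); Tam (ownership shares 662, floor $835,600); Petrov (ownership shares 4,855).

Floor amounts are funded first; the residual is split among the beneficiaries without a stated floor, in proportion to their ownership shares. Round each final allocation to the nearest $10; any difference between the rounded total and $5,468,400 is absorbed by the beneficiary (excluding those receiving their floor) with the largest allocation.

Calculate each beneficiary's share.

Vance: $535,850; Tam: $835,600; Petrov: $4,096,950

Minimums first: Tam $835,600. Balance $4,632,800.
Balance split over remaining ownership shares 5,490: Vance 535,852.09 → $535,850; Petrov 4,096,947.91 → $4,096,950.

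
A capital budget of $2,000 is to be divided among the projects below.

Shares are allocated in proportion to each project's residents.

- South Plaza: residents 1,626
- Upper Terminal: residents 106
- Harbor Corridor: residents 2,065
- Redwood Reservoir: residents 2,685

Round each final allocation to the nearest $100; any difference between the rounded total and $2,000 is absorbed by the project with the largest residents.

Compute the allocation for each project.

South Plaza: $500 | Upper Terminal: $0 | Harbor Corridor: $600 | Redwood Reservoir: $900

Sum of residents: 6,482.
Raw shares: South Plaza 1,626/6,482 × $2,000 = 501.70; Upper Terminal 106/6,482 × $2,000 = 32.71; Harbor Corridor 2,065/6,482 × $2,000 = 637.15; Redwood Reservoir 2,685/6,482 × $2,000 = 828.45.
After rounding ($100): South Plaza $500; Upper Terminal $0; Harbor Corridor $600; Redwood Reservoir $800. Sum = $1,900.
Difference $2,000 − $1,900 = +$100 applied to largest residents (Redwood Reservoir): Redwood Reservoir becomes $900.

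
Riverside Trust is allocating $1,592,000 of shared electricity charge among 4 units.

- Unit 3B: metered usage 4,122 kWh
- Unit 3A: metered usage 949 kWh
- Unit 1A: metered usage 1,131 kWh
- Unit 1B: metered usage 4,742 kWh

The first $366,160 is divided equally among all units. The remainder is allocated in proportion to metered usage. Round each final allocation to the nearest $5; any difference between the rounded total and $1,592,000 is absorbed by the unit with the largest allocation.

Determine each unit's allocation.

$366,160 shared equally gives $91,540 per unit.
Remainder $1,225,840 by metered usage (total 10,944): Unit 3B 461,706.18 → $461,705; Unit 3A 106,297.71 → $106,300; Unit 1A 126,683.57 → $126,685; Unit 1B 531,152.53 → $531,155.
Rounding difference −$5 on remainder applied to Unit 1B.
Totals: Unit 3B $91,540 + $461,705 = $553,245; Unit 3A $91,540 + $106,300 = $197,840; Unit 1A $91,540 + $126,685 = $218,225; Unit 1B $91,540 + $531,150 = $622,690.

Unit 3B: $553,245 | Unit 3A: $197,840 | Unit 1A: $218,225 | Unit 1B: $622,690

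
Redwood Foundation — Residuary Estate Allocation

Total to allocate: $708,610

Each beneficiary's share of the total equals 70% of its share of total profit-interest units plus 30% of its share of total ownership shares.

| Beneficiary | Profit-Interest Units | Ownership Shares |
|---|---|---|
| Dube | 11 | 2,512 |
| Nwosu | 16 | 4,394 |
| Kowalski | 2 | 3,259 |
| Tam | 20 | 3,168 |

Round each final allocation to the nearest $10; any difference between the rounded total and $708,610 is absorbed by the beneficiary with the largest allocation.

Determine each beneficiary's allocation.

Dube: $151,400; Nwosu: $232,030; Kowalski: $72,210; Tam: $252,970

Totals — profit-interest units 49, ownership shares 13,333.
Composite weights (70% profit-interest units + 30% ownership shares): Dube 0.2137; Nwosu 0.3274; Kowalski 0.1019; Tam 0.3570.
Unrounded shares: Dube 151,404.64; Nwosu 232,026.48; Kowalski 72,207.90; Tam 252,970.98.
Rounded to nearest $10: Dube $151,400; Nwosu $232,030; Kowalski $72,210; Tam $252,970. Sum = $708,610.
No rounding difference to absorb.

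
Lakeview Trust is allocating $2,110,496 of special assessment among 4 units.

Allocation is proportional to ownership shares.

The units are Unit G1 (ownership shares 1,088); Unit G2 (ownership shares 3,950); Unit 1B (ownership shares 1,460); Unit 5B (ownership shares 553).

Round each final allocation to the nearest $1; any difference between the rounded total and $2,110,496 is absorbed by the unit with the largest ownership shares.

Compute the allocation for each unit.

Unit G1: $325,659 | Unit G2: $1,182,309 | Unit 1B: $437,005 | Unit 5B: $165,523

Ownership shares total: 1,088 + 3,950 + 1,460 + 553 = 7,051.
Unrounded shares: Unit G1 325,658.72; Unit G2 1,182,308.78; Unit 1B 437,005.27; Unit 5B 165,523.23.
After rounding ($1): Unit G1 $325,659; Unit G2 $1,182,309; Unit 1B $437,005; Unit 5B $165,523. Sum = $2,110,496.
Rounded total matches; no reconciliation needed.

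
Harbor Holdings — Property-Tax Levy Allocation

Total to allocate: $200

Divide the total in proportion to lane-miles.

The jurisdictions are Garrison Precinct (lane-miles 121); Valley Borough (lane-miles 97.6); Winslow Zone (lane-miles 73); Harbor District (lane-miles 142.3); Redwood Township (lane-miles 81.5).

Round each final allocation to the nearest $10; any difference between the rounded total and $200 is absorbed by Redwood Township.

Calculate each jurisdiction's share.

Sum of lane-miles: 515.4.
Unrounded shares: Garrison Precinct 121/515.4 × $200 = 46.95; Valley Borough 97.6/515.4 × $200 = 37.87; Winslow Zone 73/515.4 × $200 = 28.33; Harbor District 142.3/515.4 × $200 = 55.22; Redwood Township 81.5/515.4 × $200 = 31.63.
After rounding ($10): Garrison Precinct $50; Valley Borough $40; Winslow Zone $30; Harbor District $60; Redwood Township $30. Sum = $210.
Difference $200 − $210 = −$10 applied to Redwood Township: Redwood Township becomes $20.

Garrison Precinct: $50 | Valley Borough: $40 | Winslow Zone: $30 | Harbor District: $60 | Redwood Township: $20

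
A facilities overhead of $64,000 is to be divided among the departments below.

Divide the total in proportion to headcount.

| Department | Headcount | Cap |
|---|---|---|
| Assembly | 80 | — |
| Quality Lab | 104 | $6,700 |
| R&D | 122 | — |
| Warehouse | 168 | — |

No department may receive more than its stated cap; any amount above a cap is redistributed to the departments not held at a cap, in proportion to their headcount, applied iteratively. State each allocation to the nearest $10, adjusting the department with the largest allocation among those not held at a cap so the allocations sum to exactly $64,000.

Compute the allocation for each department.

Headcount total: 474.
Unconstrained shares: Assembly 10,801.69; Quality Lab 14,042.19; R&D 16,472.57; Warehouse 22,683.54.
Cap binds for Quality Lab ($6,700); balance $57,300 reallocated over remaining headcount 370.
Redistributed shares: Assembly 12,389.19 → $12,390; R&D 18,893.51 → $18,890; Warehouse 26,017.30 → $26,020.

Assembly: $12,390 · Quality Lab: $6,700 · R&D: $18,890 · Warehouse: $26,020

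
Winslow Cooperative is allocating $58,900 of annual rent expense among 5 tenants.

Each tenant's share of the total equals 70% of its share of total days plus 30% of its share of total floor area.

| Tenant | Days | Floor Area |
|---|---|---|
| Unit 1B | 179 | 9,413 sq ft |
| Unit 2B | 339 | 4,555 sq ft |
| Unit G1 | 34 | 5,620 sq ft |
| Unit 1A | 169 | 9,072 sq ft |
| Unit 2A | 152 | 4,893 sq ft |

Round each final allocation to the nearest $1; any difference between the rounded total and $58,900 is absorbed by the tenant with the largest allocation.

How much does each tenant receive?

Unit 1B: $13,411; Unit 2B: $18,410; Unit G1: $4,565; Unit 1A: $12,759; Unit 2A: $9,755

Totals — days 873, floor area 33,553.
Combined weights (70% days + 30% floor area): Unit 1B 0.2277; Unit 2B 0.3125; Unit G1 0.0775; Unit 1A 0.2166; Unit 2A 0.1656.
Proportional shares: Unit 1B 13,410.97; Unit 2B 18,409.07; Unit G1 4,565.41; Unit 1A 12,759.11; Unit 2A 9,755.45.
At nearest $1: Unit 1B $13,411; Unit 2B $18,409; Unit G1 $4,565; Unit 1A $12,759; Unit 2A $9,755. Sum = $58,899.
Difference $58,900 − $58,899 = +$1 applied to largest allocation (Unit 2B): Unit 2B becomes $18,410.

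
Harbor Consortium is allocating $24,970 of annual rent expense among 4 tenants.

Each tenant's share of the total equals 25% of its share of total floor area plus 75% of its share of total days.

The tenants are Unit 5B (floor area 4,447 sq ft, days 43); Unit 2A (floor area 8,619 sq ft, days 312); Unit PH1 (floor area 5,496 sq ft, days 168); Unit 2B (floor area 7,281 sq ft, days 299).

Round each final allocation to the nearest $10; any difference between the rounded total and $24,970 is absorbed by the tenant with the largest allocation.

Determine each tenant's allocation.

Unit 5B: $2,050 | Unit 2A: $9,190 | Unit PH1: $5,160 | Unit 2B: $8,570

Totals — floor area 25,843, days 822.
Blended shares (25% floor area + 75% days): Unit 5B 0.0823; Unit 2A 0.3681; Unit PH1 0.2065; Unit 2B 0.3432.
Proportional shares: Unit 5B 2,053.86; Unit 2A 9,190.21; Unit PH1 5,155.10; Unit 2B 8,570.83.
At nearest $10: Unit 5B $2,050; Unit 2A $9,190; Unit PH1 $5,160; Unit 2B $8,570. Sum = $24,970.
No rounding difference to absorb.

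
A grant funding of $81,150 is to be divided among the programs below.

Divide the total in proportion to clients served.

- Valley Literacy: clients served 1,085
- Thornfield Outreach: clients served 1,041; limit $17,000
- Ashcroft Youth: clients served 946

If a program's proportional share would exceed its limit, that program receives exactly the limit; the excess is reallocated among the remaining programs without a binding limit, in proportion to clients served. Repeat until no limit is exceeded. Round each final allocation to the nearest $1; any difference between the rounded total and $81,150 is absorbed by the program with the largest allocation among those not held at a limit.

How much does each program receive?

Clients served total: 3,072.
Proportional shares (ignoring caps): Valley Literacy 28,661.38; Thornfield Outreach 27,499.07; Ashcroft Youth 24,989.55.
Held at cap: Thornfield Outreach ($17,000); remaining pool $64,150 reallocated over remaining clients served 2,031.
Shares after redistribution: Valley Literacy 34,270.19 → $34,270; Ashcroft Youth 29,879.81 → $29,880.

Valley Literacy: $34,270 · Thornfield Outreach: $17,000 · Ashcroft Youth: $29,880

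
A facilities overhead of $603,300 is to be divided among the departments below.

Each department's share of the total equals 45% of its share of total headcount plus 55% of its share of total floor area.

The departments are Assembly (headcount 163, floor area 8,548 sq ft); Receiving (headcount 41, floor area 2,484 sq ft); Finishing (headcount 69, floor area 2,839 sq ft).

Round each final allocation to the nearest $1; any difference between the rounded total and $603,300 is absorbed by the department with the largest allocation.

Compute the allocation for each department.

Headcount total 273; floor area total 13,871.
Blended shares (45% headcount + 55% floor area): Assembly 0.6076; Receiving 0.1661; Finishing 0.2263.
Pro-rata amounts: Assembly 366,576.34; Receiving 100,193.46; Finishing 136,530.20.
After rounding ($1): Assembly $366,576; Receiving $100,193; Finishing $136,530. Sum = $603,299.
Difference $603,300 − $603,299 = +$1 applied to largest allocation (Assembly): Assembly becomes $366,577.

Assembly: $366,577; Receiving: $100,193; Finishing: $136,530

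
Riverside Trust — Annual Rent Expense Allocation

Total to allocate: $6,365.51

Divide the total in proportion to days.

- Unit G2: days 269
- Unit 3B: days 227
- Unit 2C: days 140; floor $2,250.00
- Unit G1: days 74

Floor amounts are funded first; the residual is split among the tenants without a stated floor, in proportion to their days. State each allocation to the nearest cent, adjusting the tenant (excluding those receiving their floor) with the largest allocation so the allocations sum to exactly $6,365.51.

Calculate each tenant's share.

Guaranteed amounts: Unit 2C $2,250.00. Balance $4,115.51.
Balance split over remaining days 570: Unit G2 1,942.2319 → $1,942.23; Unit 3B 1,638.9838 → $1,638.98; Unit G1 534.2943 → $534.29.
Rounding difference +$0.01 applied to Unit G2 → $1,942.24.

Unit G2: $1,942.24 · Unit 3B: $1,638.98 · Unit 2C: $2,250.00 · Unit G1: $534.29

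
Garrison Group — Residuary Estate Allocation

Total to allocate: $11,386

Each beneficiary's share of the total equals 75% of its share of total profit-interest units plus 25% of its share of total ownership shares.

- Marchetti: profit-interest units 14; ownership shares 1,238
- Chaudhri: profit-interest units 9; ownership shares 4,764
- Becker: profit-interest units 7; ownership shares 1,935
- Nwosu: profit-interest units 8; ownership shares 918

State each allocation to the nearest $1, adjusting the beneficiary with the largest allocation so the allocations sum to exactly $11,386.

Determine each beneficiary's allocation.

Marchetti: $3,544 · Chaudhri: $3,554 · Becker: $2,195 · Nwosu: $2,093

Totals — profit-interest units 38, ownership shares 8,855.
Blended shares (75% profit-interest units + 25% ownership shares): Marchetti 0.3113; Chaudhri 0.3121; Becker 0.1928; Nwosu 0.1838.
Raw shares: Marchetti 3,544.10; Chaudhri 3,553.93; Becker 2,195.08; Nwosu 2,092.89.
After rounding ($1): Marchetti $3,544; Chaudhri $3,554; Becker $2,195; Nwosu $2,093. Sum = $11,386.
Sum already equals the total — no adjustment.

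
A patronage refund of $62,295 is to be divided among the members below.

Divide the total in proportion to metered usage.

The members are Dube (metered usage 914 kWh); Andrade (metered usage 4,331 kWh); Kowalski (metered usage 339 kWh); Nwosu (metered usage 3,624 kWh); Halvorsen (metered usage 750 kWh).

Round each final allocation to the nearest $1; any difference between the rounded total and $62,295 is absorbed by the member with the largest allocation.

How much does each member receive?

Combined metered usage = 9,958.
Raw shares: Dube 914/9,958 × $62,295 = 5,717.78; Andrade 4,331/9,958 × $62,295 = 27,093.76; Kowalski 339/9,958 × $62,295 = 2,120.71; Nwosu 3,624/9,958 × $62,295 = 22,670.93; Halvorsen 750/9,958 × $62,295 = 4,691.83.
At nearest $1: Dube $5,718; Andrade $27,094; Kowalski $2,121; Nwosu $22,671; Halvorsen $4,692. Sum = $62,296.
Difference $62,295 − $62,296 = −$1 applied to largest allocation (Andrade): Andrade becomes $27,093.

Dube: $5,718 | Andrade: $27,093 | Kowalski: $2,121 | Nwosu: $22,671 | Halvorsen: $4,692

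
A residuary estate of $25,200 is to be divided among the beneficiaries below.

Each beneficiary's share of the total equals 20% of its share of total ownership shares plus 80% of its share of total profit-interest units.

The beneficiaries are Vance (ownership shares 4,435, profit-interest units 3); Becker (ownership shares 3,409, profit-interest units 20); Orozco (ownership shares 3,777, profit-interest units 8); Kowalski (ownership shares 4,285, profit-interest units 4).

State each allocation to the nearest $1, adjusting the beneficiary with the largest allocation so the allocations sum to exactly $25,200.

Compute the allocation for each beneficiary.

Totals — ownership shares 15,906, profit-interest units 35.
Blended shares (20% ownership shares + 80% profit-interest units): Vance 0.1243; Becker 0.5000; Orozco 0.2303; Kowalski 0.1453.
Pro-rata amounts: Vance 3,133.28; Becker 12,600.18; Orozco 5,804.79; Kowalski 3,661.75.
After rounding ($1): Vance $3,133; Becker $12,600; Orozco $5,805; Kowalski $3,662. Sum = $25,200.
Rounded total matches; no reconciliation needed.

Vance: $3,133; Becker: $12,600; Orozco: $5,805; Kowalski: $3,662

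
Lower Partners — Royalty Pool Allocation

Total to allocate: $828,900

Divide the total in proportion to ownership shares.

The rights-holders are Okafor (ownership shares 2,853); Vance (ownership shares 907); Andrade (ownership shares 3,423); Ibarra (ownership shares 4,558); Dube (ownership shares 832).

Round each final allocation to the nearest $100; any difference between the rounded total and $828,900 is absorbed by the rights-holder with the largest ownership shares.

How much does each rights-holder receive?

Sum of ownership shares: 2,853 + 907 + 3,423 + 4,558 + 832 = 12,573.
Unrounded shares: Okafor 188,089.69; Vance 59,795.78; Andrade 225,668.07; Ibarra 300,495.20; Dube 54,851.25.
At nearest $100: Okafor $188,100; Vance $59,800; Andrade $225,700; Ibarra $300,500; Dube $54,900. Sum = $829,000.
Difference $828,900 − $829,000 = −$100 applied to largest ownership shares (Ibarra): Ibarra becomes $300,400.

Okafor: $188,100 | Vance: $59,800 | Andrade: $225,700 | Ibarra: $300,400 | Dube: $54,900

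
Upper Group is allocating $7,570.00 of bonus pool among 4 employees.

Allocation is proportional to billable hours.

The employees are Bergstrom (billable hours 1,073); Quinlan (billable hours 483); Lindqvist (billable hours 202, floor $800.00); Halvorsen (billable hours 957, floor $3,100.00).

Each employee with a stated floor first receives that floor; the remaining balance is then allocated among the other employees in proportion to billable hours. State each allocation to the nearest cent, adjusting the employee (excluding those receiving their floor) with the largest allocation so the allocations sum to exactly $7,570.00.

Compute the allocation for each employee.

Fund the minimums — Lindqvist $800.00; Halvorsen $3,100.00. Balance $3,670.00.
Balance split over remaining billable hours 1,556: Bergstrom 2,530.7905 → $2,530.79; Quinlan 1,139.2095 → $1,139.21.

Bergstrom: $2,530.79 · Quinlan: $1,139.21 · Lindqvist: $800.00 · Halvorsen: $3,100.00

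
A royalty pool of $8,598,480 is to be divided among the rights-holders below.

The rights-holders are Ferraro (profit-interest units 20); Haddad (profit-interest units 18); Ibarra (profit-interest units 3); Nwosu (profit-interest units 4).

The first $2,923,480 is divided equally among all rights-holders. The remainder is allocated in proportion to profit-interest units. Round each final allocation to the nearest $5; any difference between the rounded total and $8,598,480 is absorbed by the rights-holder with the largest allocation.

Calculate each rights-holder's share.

Ferraro: $3,253,090 | Haddad: $3,000,870 | Ibarra: $1,109,205 | Nwosu: $1,235,315

Equal tier: $2,923,480 ÷ 4 = $730,870 apiece.
Remainder $5,675,000 by profit-interest units (total 45): Ferraro 2,522,222.22 → $2,522,220; Haddad 2,270,000.00 → $2,270,000; Ibarra 378,333.33 → $378,335; Nwosu 504,444.44 → $504,445.
Totals: Ferraro $730,870 + $2,522,220 = $3,253,090; Haddad $730,870 + $2,270,000 = $3,000,870; Ibarra $730,870 + $378,335 = $1,109,205; Nwosu $730,870 + $504,445 = $1,235,315.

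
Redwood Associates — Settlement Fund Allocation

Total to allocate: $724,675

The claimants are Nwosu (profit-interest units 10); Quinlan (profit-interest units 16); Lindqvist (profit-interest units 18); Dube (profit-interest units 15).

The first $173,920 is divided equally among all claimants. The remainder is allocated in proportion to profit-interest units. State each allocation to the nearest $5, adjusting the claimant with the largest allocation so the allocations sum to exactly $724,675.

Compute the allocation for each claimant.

$173,920 shared equally gives $43,480 per claimant.
Remainder $550,755 by profit-interest units (total 59): Nwosu 93,348.31 → $93,350; Quinlan 149,357.29 → $149,355; Lindqvist 168,026.95 → $168,025; Dube 140,022.46 → $140,020.
Rounding difference +$5 on remainder applied to Lindqvist.
Totals: Nwosu $43,480 + $93,350 = $136,830; Quinlan $43,480 + $149,355 = $192,835; Lindqvist $43,480 + $168,030 = $211,510; Dube $43,480 + $140,020 = $183,500.

Nwosu: $136,830; Quinlan: $192,835; Lindqvist: $211,510; Dube: $183,500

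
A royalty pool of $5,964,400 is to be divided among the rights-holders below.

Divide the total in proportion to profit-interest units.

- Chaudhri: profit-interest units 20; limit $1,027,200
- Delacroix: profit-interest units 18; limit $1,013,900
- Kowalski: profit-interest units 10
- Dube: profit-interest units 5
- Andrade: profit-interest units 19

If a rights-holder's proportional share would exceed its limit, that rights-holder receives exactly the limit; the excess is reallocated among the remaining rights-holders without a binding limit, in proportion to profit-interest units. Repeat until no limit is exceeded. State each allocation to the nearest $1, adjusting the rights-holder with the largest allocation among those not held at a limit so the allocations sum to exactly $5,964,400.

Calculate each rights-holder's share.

Profit-interest units total: 72.
Unconstrained shares: Chaudhri 1,656,777.78; Delacroix 1,491,100.00; Kowalski 828,388.89; Dube 414,194.44; Andrade 1,573,938.89.
Held at cap: Chaudhri ($1,027,200), Delacroix ($1,013,900); remaining pool $3,923,300 reallocated over remaining profit-interest units 34.
Redistributed shares: Kowalski 1,153,911.76 → $1,153,912; Dube 576,955.88 → $576,956; Andrade 2,192,432.35 → $2,192,432.

Chaudhri: $1,027,200 · Delacroix: $1,013,900 · Kowalski: $1,153,912 · Dube: $576,956 · Andrade: $2,192,432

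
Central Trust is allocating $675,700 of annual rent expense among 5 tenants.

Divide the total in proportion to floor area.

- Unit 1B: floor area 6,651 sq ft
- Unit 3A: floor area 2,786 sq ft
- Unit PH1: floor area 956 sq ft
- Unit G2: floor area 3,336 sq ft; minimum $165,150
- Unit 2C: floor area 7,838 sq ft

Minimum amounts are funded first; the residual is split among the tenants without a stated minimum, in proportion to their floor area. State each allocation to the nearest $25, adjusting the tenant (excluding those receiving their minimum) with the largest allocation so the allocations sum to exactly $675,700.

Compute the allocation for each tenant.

Fund the minimums — Unit G2 $165,150. Remaining pool $510,550.
Remaining pool split over remaining floor area 18,231: Unit 1B 186,257.92 → $186,250; Unit 3A 78,020.53 → $78,025; Unit PH1 26,772.30 → $26,775; Unit 2C 219,499.25 → $219,500.

Unit 1B: $186,250; Unit 3A: $78,025; Unit PH1: $26,775; Unit G2: $165,150; Unit 2C: $219,500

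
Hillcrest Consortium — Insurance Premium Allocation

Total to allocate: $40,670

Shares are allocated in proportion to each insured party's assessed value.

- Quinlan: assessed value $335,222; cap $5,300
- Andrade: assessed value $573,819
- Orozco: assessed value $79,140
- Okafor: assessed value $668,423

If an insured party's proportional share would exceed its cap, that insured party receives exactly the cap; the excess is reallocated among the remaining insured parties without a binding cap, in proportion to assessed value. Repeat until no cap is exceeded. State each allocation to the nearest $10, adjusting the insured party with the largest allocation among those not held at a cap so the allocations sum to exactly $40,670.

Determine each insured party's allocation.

Quinlan: $5,300 | Andrade: $15,360 | Orozco: $2,120 | Okafor: $17,890

Total assessed value = 1,656,604.
Pro-rata shares before constraints: Quinlan 8,229.78; Andrade 14,087.39; Orozco 1,942.90; Okafor 16,409.93.
Held at cap: Quinlan ($5,300); balance $35,370 reallocated over remaining assessed value 1,321,382.
Remaining shares: Andrade 15,359.66 → $15,360; Orozco 2,118.37 → $2,120; Okafor 17,891.97 → $17,890.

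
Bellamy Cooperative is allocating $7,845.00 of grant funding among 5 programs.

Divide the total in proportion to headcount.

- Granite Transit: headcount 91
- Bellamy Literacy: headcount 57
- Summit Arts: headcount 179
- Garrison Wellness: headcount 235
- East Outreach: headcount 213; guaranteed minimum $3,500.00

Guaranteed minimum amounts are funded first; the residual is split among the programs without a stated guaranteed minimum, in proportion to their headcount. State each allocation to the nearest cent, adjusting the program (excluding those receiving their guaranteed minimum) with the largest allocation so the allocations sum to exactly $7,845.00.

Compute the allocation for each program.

Guaranteed amounts: East Outreach $3,500.00. Residual $4,345.00.
Residual split over remaining headcount 562: Granite Transit 703.5498 → $703.55; Bellamy Literacy 440.6851 → $440.69; Summit Arts 1,383.9057 → $1,383.91; Garrison Wellness 1,816.8594 → $1,816.86.
Rounding difference −$0.01 applied to Garrison Wellness → $1,816.85.

Granite Transit: $703.55 | Bellamy Literacy: $440.69 | Summit Arts: $1,383.91 | Garrison Wellness: $1,816.85 | East Outreach: $3,500.00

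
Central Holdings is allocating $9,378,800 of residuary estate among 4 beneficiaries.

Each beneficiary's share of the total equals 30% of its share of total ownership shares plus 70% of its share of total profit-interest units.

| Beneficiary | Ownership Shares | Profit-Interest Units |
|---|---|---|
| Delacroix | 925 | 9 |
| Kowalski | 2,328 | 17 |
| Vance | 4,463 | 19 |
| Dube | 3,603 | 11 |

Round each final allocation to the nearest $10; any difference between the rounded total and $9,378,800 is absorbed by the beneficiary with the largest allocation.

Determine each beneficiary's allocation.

Delacroix: $1,285,050 · Kowalski: $2,571,680 · Vance: $3,336,860 · Dube: $2,185,210

Ownership shares total 11,319; profit-interest units total 56.
Combined weights (30% ownership shares + 70% profit-interest units): Delacroix 0.1370; Kowalski 0.2742; Vance 0.3558; Dube 0.2330.
Pro-rata amounts: Delacroix 1,285,048.47; Kowalski 2,571,681.63; Vance 3,336,862.94; Dube 2,185,206.96.
Rounded to nearest $10: Delacroix $1,285,050; Kowalski $2,571,680; Vance $3,336,860; Dube $2,185,210. Sum = $9,378,800.
Rounded total matches; no reconciliation needed.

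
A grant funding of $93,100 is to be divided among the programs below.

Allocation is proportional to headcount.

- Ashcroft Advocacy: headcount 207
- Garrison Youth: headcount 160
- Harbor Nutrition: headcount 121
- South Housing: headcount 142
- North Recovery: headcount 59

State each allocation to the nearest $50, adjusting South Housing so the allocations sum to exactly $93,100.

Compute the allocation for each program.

Ashcroft Advocacy: $27,950 · Garrison Youth: $21,600 · Harbor Nutrition: $16,350 · South Housing: $19,250 · North Recovery: $7,950

Combined headcount = 689.
Proportional shares: Ashcroft Advocacy 207/689 × $93,100 = 27,970.54; Garrison Youth 160/689 × $93,100 = 21,619.74; Harbor Nutrition 121/689 × $93,100 = 16,349.93; South Housing 142/689 × $93,100 = 19,187.52; North Recovery 59/689 × $93,100 = 7,972.28.
After rounding ($50): Ashcroft Advocacy $27,950; Garrison Youth $21,600; Harbor Nutrition $16,350; South Housing $19,200; North Recovery $7,950. Sum = $93,050.
Difference $93,100 − $93,050 = +$50 applied to South Housing: South Housing becomes $19,250.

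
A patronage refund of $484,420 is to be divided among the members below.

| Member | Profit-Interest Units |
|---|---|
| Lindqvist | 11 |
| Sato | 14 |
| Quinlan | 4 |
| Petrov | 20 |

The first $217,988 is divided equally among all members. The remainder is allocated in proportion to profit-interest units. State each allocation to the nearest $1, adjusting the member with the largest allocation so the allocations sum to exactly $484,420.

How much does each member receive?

Lindqvist: $114,308 | Sato: $130,620 | Quinlan: $76,247 | Petrov: $163,245

First tranche $217,988 split equally: $54,497 each.
Remainder $266,432 by profit-interest units (total 49): Lindqvist 59,811.27 → $59,811; Sato 76,123.43 → $76,123; Quinlan 21,749.55 → $21,750; Petrov 108,747.76 → $108,748.
Totals: Lindqvist $54,497 + $59,811 = $114,308; Sato $54,497 + $76,123 = $130,620; Quinlan $54,497 + $21,750 = $76,247; Petrov $54,497 + $108,748 = $163,245.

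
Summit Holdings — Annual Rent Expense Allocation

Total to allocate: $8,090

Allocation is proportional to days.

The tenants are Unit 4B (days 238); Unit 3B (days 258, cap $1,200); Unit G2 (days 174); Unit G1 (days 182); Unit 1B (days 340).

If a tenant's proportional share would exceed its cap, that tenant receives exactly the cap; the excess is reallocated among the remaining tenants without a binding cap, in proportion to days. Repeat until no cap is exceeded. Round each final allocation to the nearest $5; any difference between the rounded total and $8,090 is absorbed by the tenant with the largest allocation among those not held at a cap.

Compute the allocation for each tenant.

Sum of days: 1,192.
Unconstrained shares: Unit 4B 1,615.29; Unit 3B 1,751.02; Unit G2 1,180.92; Unit G1 1,235.22; Unit 1B 2,307.55.
Capped: Unit 3B ($1,200); residual $6,890 reallocated over remaining days 934.
Remaining shares: Unit 4B 1,755.70 → $1,755; Unit G2 1,283.58 → $1,285; Unit G1 1,342.59 → $1,345; Unit 1B 2,508.14 → $2,510.
Rounding difference −$5 applied to Unit 1B → $2,505.

Unit 4B: $1,755 | Unit 3B: $1,200 | Unit G2: $1,285 | Unit G1: $1,345 | Unit 1B: $2,505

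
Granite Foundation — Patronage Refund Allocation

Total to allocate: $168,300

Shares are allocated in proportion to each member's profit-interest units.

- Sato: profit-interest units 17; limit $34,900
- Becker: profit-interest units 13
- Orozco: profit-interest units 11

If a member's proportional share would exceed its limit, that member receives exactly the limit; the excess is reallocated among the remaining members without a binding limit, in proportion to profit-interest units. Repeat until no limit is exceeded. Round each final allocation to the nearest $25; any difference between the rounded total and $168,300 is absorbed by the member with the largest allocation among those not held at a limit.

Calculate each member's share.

Combined profit-interest units = 41.
Pro-rata shares before constraints: Sato 69,782.93; Becker 53,363.41; Orozco 45,153.66.
Cap binds for Sato ($34,900); balance $133,400 reallocated over remaining profit-interest units 24.
Remaining shares: Becker 72,258.33 → $72,250; Orozco 61,141.67 → $61,150.

Sato: $34,900 | Becker: $72,250 | Orozco: $61,150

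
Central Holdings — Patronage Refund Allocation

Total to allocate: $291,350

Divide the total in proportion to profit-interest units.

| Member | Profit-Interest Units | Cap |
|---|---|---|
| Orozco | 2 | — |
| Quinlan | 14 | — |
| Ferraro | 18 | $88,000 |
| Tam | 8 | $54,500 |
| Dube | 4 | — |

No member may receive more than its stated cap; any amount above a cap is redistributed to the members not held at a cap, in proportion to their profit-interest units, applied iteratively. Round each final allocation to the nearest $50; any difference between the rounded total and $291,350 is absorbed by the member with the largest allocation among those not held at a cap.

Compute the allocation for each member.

Sum of profit-interest units: 46.
Unconstrained shares: Orozco 12,667.39; Quinlan 88,671.74; Ferraro 114,006.52; Tam 50,669.57; Dube 25,334.78.
Capped: Ferraro ($88,000); residual $203,350 reallocated over remaining profit-interest units 28.
Capped: Tam ($54,500); residual $148,850 reallocated over remaining profit-interest units 20.
Redistributed shares: Orozco 14,885.00 → $14,900; Quinlan 104,195.00 → $104,200; Dube 29,770.00 → $29,750.

Orozco: $14,900; Quinlan: $104,200; Ferraro: $88,000; Tam: $54,500; Dube: $29,750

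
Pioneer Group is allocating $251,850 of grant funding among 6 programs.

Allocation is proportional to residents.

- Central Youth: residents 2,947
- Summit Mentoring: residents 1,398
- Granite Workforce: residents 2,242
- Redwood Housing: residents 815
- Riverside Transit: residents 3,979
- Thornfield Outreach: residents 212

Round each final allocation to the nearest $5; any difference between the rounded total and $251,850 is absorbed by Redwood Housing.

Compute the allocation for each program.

Central Youth: $64,020 · Summit Mentoring: $30,370 · Granite Workforce: $48,705 · Redwood Housing: $17,710 · Riverside Transit: $86,440 · Thornfield Outreach: $4,605

Residents total: 11,593.
Unrounded shares: Central Youth 2,947/11,593 × $251,850 = 64,021.56; Summit Mentoring 1,398/11,593 × $251,850 = 30,370.59; Granite Workforce 2,242/11,593 × $251,850 = 48,705.92; Redwood Housing 815/11,593 × $251,850 = 17,705.32; Riverside Transit 3,979/11,593 × $251,850 = 86,441.05; Thornfield Outreach 212/11,593 × $251,850 = 4,605.56.
After rounding ($5): Central Youth $64,020; Summit Mentoring $30,370; Granite Workforce $48,705; Redwood Housing $17,705; Riverside Transit $86,440; Thornfield Outreach $4,605. Sum = $251,845.
Difference $251,850 − $251,845 = +$5 applied to Redwood Housing: Redwood Housing becomes $17,710.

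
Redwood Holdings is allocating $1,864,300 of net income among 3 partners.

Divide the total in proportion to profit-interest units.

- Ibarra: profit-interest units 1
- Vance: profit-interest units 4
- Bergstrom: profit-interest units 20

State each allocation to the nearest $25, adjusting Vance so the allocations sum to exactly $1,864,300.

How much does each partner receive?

Combined profit-interest units = 25.
Pro-rata amounts: Ibarra 1/25 × $1,864,300 = 74,572.00; Vance 4/25 × $1,864,300 = 298,288.00; Bergstrom 20/25 × $1,864,300 = 1,491,440.00.
Rounded to nearest $25: Ibarra $74,575; Vance $298,300; Bergstrom $1,491,450. Sum = $1,864,325.
Difference $1,864,300 − $1,864,325 = −$25 applied to Vance: Vance becomes $298,275.

Ibarra: $74,575; Vance: $298,275; Bergstrom: $1,491,450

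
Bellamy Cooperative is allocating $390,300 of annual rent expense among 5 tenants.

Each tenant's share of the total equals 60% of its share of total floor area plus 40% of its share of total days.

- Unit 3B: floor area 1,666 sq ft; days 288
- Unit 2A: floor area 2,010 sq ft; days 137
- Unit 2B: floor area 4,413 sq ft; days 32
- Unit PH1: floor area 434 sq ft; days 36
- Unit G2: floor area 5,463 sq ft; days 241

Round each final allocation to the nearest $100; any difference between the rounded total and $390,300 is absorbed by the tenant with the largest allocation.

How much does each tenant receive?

Unit 3B: $89,200; Unit 2A: $62,800; Unit 2B: $80,700; Unit PH1: $14,900; Unit G2: $142,700

Floor area total 13,986; days total 734.
Blended shares (60% floor area + 40% days): Unit 3B 0.2284; Unit 2A 0.1609; Unit 2B 0.2068; Unit PH1 0.0382; Unit G2 0.3657.
Raw shares: Unit 3B 89,152.21; Unit 2A 62,794.78; Unit 2B 80,697.09; Unit PH1 14,923.96; Unit G2 142,731.96.
At nearest $100: Unit 3B $89,200; Unit 2A $62,800; Unit 2B $80,700; Unit PH1 $14,900; Unit G2 $142,700. Sum = $390,300.
No rounding difference to absorb.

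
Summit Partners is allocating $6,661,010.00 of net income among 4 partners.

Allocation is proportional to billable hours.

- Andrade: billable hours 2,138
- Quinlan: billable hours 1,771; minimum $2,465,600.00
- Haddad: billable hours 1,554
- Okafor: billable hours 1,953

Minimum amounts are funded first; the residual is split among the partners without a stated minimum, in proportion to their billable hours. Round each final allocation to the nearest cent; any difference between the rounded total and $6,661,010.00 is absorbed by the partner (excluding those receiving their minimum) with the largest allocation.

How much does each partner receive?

Andrade: $1,588,979.03 · Quinlan: $2,465,600.00 · Haddad: $1,154,945.46 · Okafor: $1,451,485.51

Fund the minimums — Quinlan $2,465,600.00. Residual $4,195,410.00.
Residual split over remaining billable hours 5,645: Andrade 1,588,979.0221 → $1,588,979.02; Haddad 1,154,945.4632 → $1,154,945.46; Okafor 1,451,485.5146 → $1,451,485.51.
Rounding difference +$0.01 applied to Andrade → $1,588,979.03.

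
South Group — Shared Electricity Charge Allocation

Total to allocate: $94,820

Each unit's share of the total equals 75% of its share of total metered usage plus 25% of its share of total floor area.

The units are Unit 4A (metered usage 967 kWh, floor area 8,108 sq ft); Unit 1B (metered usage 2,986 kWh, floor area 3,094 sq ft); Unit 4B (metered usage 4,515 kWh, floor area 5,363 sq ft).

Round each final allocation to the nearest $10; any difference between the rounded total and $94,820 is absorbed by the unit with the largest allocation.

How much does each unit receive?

Unit 4A: $19,720 · Unit 1B: $29,500 · Unit 4B: $45,600

Metered usage total 8,468; floor area total 16,565.
Composite weights (75% metered usage + 25% floor area): Unit 4A 0.2080; Unit 1B 0.3112; Unit 4B 0.4808.
Unrounded shares: Unit 4A 19,723.74; Unit 1B 29,504.29; Unit 4B 45,591.97.
Rounded to nearest $10: Unit 4A $19,720; Unit 1B $29,500; Unit 4B $45,590. Sum = $94,810.
Difference $94,820 − $94,810 = +$10 applied to largest allocation (Unit 4B): Unit 4B becomes $45,600.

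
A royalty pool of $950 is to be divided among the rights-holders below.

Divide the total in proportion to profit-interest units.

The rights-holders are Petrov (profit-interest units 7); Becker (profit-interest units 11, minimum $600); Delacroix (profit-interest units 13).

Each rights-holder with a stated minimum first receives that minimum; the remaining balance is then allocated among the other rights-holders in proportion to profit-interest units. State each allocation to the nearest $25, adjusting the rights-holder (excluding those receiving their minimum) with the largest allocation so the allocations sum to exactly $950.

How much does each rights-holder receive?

Minimums first: Becker $600. Residual $350.
Residual split over remaining profit-interest units 20: Petrov 122.50 → $125; Delacroix 227.50 → $225.

Petrov: $125; Becker: $600; Delacroix: $225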